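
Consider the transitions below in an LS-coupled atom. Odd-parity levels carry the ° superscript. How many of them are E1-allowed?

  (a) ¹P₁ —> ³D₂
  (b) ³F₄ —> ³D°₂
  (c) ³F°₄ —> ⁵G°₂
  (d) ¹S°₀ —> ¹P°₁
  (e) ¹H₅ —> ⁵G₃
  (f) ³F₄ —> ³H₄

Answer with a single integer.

(a) forbidden (parity, ΔS fail)
(b) forbidden (ΔJ fails)
(c) forbidden (parity, ΔS, ΔJ fail)
(d) forbidden (parity fails)
(e) forbidden (parity, ΔS, ΔJ fail)
(f) forbidden (parity, ΔL fail)
Total allowed: 0 of 6.

0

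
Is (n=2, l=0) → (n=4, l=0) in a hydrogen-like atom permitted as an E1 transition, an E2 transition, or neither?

Δl = 0 − 0 = +0; l_i + l_f = 0.
E1 (Δl = ±1): not satisfied.
E2 (Δl = 0,±2, l_i+l_f ≥ 2): not satisfied.

neither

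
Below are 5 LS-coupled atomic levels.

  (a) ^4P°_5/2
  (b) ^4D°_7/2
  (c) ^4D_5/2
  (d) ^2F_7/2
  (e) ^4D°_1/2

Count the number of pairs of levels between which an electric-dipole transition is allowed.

(a)–(b): forbidden (parity).
(a)–(c): allowed.
(a)–(d): forbidden (ΔS, ΔL).
(a)–(e): forbidden (parity, ΔJ).
(b)–(c): allowed.
(b)–(d): forbidden (ΔS).
(b)–(e): forbidden (parity, ΔJ).
(c)–(d): forbidden (parity, ΔS).
(c)–(e): forbidden (ΔJ).
(d)–(e): forbidden (ΔS, ΔJ).
Allowed pairs: 2 of 10.

2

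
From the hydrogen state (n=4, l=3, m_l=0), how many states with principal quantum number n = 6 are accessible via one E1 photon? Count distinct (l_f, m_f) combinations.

E1 requires Δl = ±1, so l_f ∈ {2, 4}; with 0 ≤ l_f ≤ n_f−1 = 5, the allowed l_f values are {2, 4}.
For l_f = 2: m_f ∈ {m_i−1, m_i, m_i+1} ∩ [−2, 2] = {-1, 0, 1} → 3 states.
For l_f = 4: m_f ∈ {m_i−1, m_i, m_i+1} ∩ [−4, 4] = {-1, 0, 1} → 3 states.
Total: 6.

6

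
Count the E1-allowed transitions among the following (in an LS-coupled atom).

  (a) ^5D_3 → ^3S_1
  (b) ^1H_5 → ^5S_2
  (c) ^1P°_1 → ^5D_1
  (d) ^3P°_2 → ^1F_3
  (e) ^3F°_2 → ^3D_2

1

(a) forbidden (parity, ΔS, ΔL, ΔJ fail)
(b) forbidden (parity, ΔS, ΔL, ΔJ fail)
(c) forbidden (ΔS fails)
(d) forbidden (ΔS, ΔL fail)
(e) allowed
Total allowed: 1 of 5.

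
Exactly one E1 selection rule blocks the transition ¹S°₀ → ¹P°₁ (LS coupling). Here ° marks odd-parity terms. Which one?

parity

Reading off the term symbols: S 0→0, L 0→1, J 0→1, parity odd→odd.
Parity must change: odd → odd — fails.
ΔS = 0: S: 0 → 0 — ok.
ΔL = 0, ±1 (not L=0↔0): L: 0 → 1, ΔL = +1 — ok.
ΔJ = 0, ±1 (not J=0↔0): J: 0 → 1, ΔJ = +1 — ok.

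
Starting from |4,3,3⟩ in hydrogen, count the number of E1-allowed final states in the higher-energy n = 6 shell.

E1 requires Δl = ±1, so l_f ∈ {2, 4}; with 0 ≤ l_f ≤ n_f−1 = 5, the allowed l_f values are {2, 4}.
For l_f = 2: m_f ∈ {m_i−1, m_i, m_i+1} ∩ [−2, 2] = {2} → 1 state.
For l_f = 4: m_f ∈ {m_i−1, m_i, m_i+1} ∩ [−4, 4] = {2, 3, 4} → 3 states.
Total: 4.

4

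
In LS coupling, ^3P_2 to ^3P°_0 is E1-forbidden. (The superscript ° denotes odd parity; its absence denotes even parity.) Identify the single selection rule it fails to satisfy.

the ΔJ = 0, ±1 rule

Parity must change: even → odd — ✓.
ΔS = 0: S: 1 → 1 — ✓.
ΔL = 0, ±1 (not L=0↔0): L: 1 → 1, ΔL = +0 — ✓.
ΔJ = 0, ±1 (not J=0↔0): J: 2 → 0, ΔJ = -2 — ✗.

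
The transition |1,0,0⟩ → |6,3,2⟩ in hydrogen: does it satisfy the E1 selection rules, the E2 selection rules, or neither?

neither

Δl = 3 − 0 = +3; l_i + l_f = 3.
Δm_l = +2.
E1 (Δl = ±1, |Δm_l| ≤ 1): not satisfied.
E2 (Δl = 0,±2, l_i+l_f ≥ 2, |Δm_l| ≤ 2): not satisfied.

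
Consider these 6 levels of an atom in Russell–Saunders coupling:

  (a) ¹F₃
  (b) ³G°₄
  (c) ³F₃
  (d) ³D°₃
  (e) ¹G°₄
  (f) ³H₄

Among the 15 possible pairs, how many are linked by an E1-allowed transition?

(a)–(b): forbidden (ΔS).
(a)–(c): forbidden (parity, ΔS).
(a)–(d): forbidden (ΔS).
(a)–(e): allowed.
(a)–(f): forbidden (parity, ΔS, ΔL).
(b)–(c): allowed.
(b)–(d): forbidden (parity, ΔL).
(b)–(e): forbidden (parity, ΔS).
(b)–(f): allowed.
(c)–(d): allowed.
(c)–(e): forbidden (ΔS).
(c)–(f): forbidden (parity, ΔL).
(d)–(e): forbidden (parity, ΔS, ΔL).
(d)–(f): forbidden (ΔL).
(e)–(f): forbidden (ΔS).
Allowed pairs: 4 of 15.

4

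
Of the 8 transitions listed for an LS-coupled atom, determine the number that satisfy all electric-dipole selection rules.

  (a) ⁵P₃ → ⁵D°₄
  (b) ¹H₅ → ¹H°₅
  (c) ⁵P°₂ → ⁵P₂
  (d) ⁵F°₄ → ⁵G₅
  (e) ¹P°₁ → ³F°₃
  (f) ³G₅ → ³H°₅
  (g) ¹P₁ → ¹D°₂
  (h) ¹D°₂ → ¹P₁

(a) allowed
(b) allowed
(c) allowed
(d) allowed
(e) forbidden (parity, ΔS, ΔL, ΔJ fail)
(f) allowed
(g) allowed
(h) allowed
Total allowed: 7 of 8.

7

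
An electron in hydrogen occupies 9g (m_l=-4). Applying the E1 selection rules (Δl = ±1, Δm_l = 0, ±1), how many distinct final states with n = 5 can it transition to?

E1 requires Δl = ±1, so l_f ∈ {3, 5}; with 0 ≤ l_f ≤ n_f−1 = 4, the allowed l_f values are {3}.
For l_f = 3: m_f ∈ {m_i−1, m_i, m_i+1} ∩ [−3, 3] = {-3} → 1 state.
Total: 1.

1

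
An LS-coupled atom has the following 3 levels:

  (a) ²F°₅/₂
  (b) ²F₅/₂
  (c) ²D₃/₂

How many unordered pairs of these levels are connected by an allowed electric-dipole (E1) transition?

2

(a)–(b): allowed.
(a)–(c): allowed.
(b)–(c): forbidden (parity).
Allowed pairs: 2 of 3.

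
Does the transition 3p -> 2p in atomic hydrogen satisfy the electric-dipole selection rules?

forbidden

l: 1 → 1 (Δl = +0). Δl = ±1 fails.
The transition is electric-dipole forbidden.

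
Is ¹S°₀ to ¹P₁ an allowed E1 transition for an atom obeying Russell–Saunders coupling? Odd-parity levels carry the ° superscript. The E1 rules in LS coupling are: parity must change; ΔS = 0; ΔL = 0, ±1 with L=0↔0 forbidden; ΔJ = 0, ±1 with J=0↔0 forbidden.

allowed

Initial level: S=0, L=0, J=0, parity odd. Final level: S=0, L=1, J=1, parity even.
Parity must change: odd → even — passes.
ΔS = 0: S: 0 → 0 — passes.
ΔL = 0, ±1 (not L=0↔0): L: 0 → 1, ΔL = +1 — passes.
ΔJ = 0, ±1 (not J=0↔0): J: 0 → 1, ΔJ = +1 — passes.
All four E1 rules are satisfied.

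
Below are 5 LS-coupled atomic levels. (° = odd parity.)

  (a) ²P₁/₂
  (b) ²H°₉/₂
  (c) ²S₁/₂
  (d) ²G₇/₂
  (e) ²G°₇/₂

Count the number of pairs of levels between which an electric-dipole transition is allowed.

2

(a)–(b): forbidden (ΔL, ΔJ).
(a)–(c): forbidden (parity).
(a)–(d): forbidden (parity, ΔL, ΔJ).
(a)–(e): forbidden (ΔL, ΔJ).
(b)–(c): forbidden (ΔL, ΔJ).
(b)–(d): allowed.
(b)–(e): forbidden (parity).
(c)–(d): forbidden (parity, ΔL, ΔJ).
(c)–(e): forbidden (ΔL, ΔJ).
(d)–(e): allowed.
Allowed pairs: 2 of 10.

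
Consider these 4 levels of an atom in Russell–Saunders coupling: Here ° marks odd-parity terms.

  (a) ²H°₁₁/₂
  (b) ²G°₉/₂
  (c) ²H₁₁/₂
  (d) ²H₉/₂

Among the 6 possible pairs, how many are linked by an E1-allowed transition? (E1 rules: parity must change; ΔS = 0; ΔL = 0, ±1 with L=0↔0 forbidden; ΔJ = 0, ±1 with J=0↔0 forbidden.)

(a)–(b): forbidden (parity).
(a)–(c): allowed.
(a)–(d): allowed.
(b)–(c): allowed.
(b)–(d): allowed.
(c)–(d): forbidden (parity).
Allowed pairs: 4 of 6.

4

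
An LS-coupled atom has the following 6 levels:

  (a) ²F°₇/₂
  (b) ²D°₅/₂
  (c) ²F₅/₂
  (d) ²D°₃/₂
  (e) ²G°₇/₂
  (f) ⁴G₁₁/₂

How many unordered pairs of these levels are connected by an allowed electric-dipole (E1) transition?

4

(a)–(b): forbidden (parity).
(a)–(c): allowed.
(a)–(d): forbidden (parity, ΔJ).
(a)–(e): forbidden (parity).
(a)–(f): forbidden (ΔS, ΔJ).
(b)–(c): allowed.
(b)–(d): forbidden (parity).
(b)–(e): forbidden (parity, ΔL).
(b)–(f): forbidden (ΔS, ΔL, ΔJ).
(c)–(d): allowed.
(c)–(e): allowed.
(c)–(f): forbidden (parity, ΔS, ΔJ).
(d)–(e): forbidden (parity, ΔL, ΔJ).
(d)–(f): forbidden (ΔS, ΔL, ΔJ).
(e)–(f): forbidden (ΔS, ΔJ).
Allowed pairs: 4 of 15.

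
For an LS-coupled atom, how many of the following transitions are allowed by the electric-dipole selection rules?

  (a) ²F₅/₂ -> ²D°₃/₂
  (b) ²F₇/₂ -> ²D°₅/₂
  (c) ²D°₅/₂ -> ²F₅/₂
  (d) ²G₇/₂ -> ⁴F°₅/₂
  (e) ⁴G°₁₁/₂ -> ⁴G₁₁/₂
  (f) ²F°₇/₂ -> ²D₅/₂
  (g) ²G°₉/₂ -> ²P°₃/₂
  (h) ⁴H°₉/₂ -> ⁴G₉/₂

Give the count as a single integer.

6

(a) allowed
(b) allowed
(c) allowed
(d) forbidden (ΔS fails)
(e) allowed
(f) allowed
(g) forbidden (parity, ΔL, ΔJ fail)
(h) allowed
Total allowed: 6 of 8.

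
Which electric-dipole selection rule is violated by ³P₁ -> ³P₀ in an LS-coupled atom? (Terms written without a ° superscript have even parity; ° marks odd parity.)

parity

Initial level: S=1, L=1, J=1, parity even. Final level: S=1, L=1, J=0, parity even.
Parity must change: even → even — fails.
ΔS = 0: S: 1 → 1 — passes.
ΔL = 0, ±1 (not L=0↔0): L: 1 → 1, ΔL = +0 — passes.
ΔJ = 0, ±1 (not J=0↔0): J: 1 → 0, ΔJ = -1 — passes.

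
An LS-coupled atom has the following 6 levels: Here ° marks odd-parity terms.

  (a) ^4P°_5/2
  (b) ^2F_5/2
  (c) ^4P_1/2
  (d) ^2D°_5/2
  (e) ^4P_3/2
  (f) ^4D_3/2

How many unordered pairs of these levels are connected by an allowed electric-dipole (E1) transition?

3

(a)–(b): forbidden (ΔS, ΔL).
(a)–(c): forbidden (ΔJ).
(a)–(d): forbidden (parity, ΔS).
(a)–(e): allowed.
(a)–(f): allowed.
(b)–(c): forbidden (parity, ΔS, ΔL, ΔJ).
(b)–(d): allowed.
(b)–(e): forbidden (parity, ΔS, ΔL).
(b)–(f): forbidden (parity, ΔS).
(c)–(d): forbidden (ΔS, ΔJ).
(c)–(e): forbidden (parity).
(c)–(f): forbidden (parity).
(d)–(e): forbidden (ΔS).
(d)–(f): forbidden (ΔS).
(e)–(f): forbidden (parity).
Allowed pairs: 3 of 15.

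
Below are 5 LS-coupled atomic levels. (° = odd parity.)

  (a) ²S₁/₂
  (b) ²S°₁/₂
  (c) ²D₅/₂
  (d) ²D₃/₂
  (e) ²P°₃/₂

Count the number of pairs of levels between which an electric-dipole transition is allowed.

3

(a)–(b): forbidden (ΔL).
(a)–(c): forbidden (parity, ΔL, ΔJ).
(a)–(d): forbidden (parity, ΔL).
(a)–(e): allowed.
(b)–(c): forbidden (ΔL, ΔJ).
(b)–(d): forbidden (ΔL).
(b)–(e): forbidden (parity).
(c)–(d): forbidden (parity).
(c)–(e): allowed.
(d)–(e): allowed.
Allowed pairs: 3 of 10.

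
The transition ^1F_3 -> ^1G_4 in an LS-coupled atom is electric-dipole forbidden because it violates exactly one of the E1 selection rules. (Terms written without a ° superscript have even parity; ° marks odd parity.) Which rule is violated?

Reading off the term symbols: S 0→0, L 3→4, J 3→4, parity even→even.
Parity must change: even → even — fails.
ΔS = 0: S: 0 → 0 — ok.
ΔL = 0, ±1 (not L=0↔0): L: 3 → 4, ΔL = +1 — ok.
ΔJ = 0, ±1 (not J=0↔0): J: 3 → 4, ΔJ = +1 — ok.

parity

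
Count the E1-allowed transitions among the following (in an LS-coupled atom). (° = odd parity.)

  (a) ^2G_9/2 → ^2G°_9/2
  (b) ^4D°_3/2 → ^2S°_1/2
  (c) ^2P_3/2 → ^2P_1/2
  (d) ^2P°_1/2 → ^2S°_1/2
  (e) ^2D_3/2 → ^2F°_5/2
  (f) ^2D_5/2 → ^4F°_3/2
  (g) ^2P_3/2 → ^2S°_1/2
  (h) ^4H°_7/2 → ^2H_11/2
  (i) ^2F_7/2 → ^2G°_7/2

(a) allowed
(b) forbidden (parity, ΔS, ΔL fail)
(c) forbidden (parity fails)
(d) forbidden (parity fails)
(e) allowed
(f) forbidden (ΔS fails)
(g) allowed
(h) forbidden (ΔS, ΔJ fail)
(i) allowed
Total allowed: 4 of 9.

4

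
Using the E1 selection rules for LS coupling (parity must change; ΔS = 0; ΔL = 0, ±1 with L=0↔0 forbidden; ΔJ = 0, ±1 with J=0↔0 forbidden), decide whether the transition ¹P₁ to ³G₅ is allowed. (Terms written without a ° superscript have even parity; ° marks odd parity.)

Reading off the term symbols: S 0→1, L 1→4, J 1→5, parity even→even.
Parity must change: even → even — violated.
ΔS = 0: S: 0 → 1 — violated.
ΔL = 0, ±1 (not L=0↔0): L: 1 → 4, ΔL = +3 — violated.
ΔJ = 0, ±1 (not J=0↔0): J: 1 → 5, ΔJ = +4 — violated.
Rule(s) violated: parity, ΔS, ΔL, ΔJ.

forbidden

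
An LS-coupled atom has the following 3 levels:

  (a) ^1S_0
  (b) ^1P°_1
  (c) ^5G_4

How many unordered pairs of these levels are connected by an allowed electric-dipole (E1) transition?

1

(a)–(b): allowed.
(a)–(c): forbidden (parity, ΔS, ΔL, ΔJ).
(b)–(c): forbidden (ΔS, ΔL, ΔJ).
Allowed pairs: 1 of 3.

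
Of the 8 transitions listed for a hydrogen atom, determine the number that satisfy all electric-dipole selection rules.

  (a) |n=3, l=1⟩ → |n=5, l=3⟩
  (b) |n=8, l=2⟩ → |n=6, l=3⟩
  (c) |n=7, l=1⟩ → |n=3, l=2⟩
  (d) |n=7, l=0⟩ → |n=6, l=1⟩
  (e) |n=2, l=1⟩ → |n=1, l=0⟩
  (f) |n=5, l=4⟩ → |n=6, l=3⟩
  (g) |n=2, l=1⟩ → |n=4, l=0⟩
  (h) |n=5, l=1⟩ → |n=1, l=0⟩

7

(a) forbidden — Δl = +2 (E1 requires Δl = ±1)
(b) allowed
(c) allowed
(d) allowed
(e) allowed
(f) allowed
(g) allowed
(h) allowed
Total allowed: 7 of 8.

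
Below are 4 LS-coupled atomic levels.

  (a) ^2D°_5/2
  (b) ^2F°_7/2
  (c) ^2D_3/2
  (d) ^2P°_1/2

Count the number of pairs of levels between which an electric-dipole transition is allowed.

(a)–(b): forbidden (parity).
(a)–(c): allowed.
(a)–(d): forbidden (parity, ΔJ).
(b)–(c): forbidden (ΔJ).
(b)–(d): forbidden (parity, ΔL, ΔJ).
(c)–(d): allowed.
Allowed pairs: 2 of 6.

2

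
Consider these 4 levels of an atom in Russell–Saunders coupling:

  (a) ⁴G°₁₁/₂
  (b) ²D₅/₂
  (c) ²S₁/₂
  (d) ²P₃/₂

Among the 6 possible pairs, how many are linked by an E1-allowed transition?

0

(a)–(b): forbidden (ΔS, ΔL, ΔJ).
(a)–(c): forbidden (ΔS, ΔL, ΔJ).
(a)–(d): forbidden (ΔS, ΔL, ΔJ).
(b)–(c): forbidden (parity, ΔL, ΔJ).
(b)–(d): forbidden (parity).
(c)–(d): forbidden (parity).
Allowed pairs: 0 of 6.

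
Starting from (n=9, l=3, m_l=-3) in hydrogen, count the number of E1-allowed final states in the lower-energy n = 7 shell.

4

E1 requires Δl = ±1, so l_f ∈ {2, 4}; with 0 ≤ l_f ≤ n_f−1 = 6, the allowed l_f values are {2, 4}.
For l_f = 2: m_f ∈ {m_i−1, m_i, m_i+1} ∩ [−2, 2] = {-2} → 1 state.
For l_f = 4: m_f ∈ {m_i−1, m_i, m_i+1} ∩ [−4, 4] = {-4, -3, -2} → 3 states.
Total: 4.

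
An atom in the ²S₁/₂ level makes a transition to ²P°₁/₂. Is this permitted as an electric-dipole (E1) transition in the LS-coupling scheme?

allowed

Reading off the term symbols: S 1/2→1/2, L 0→1, J 1/2→1/2, parity even→odd.
Parity must change: even → odd — ✓.
ΔS = 0: S: 1/2 → 1/2 — ✓.
ΔL = 0, ±1 (not L=0↔0): L: 0 → 1, ΔL = +1 — ✓.
ΔJ = 0, ±1 (not J=0↔0): J: 1/2 → 1/2, ΔJ = +0 — ✓.
All four E1 rules are satisfied.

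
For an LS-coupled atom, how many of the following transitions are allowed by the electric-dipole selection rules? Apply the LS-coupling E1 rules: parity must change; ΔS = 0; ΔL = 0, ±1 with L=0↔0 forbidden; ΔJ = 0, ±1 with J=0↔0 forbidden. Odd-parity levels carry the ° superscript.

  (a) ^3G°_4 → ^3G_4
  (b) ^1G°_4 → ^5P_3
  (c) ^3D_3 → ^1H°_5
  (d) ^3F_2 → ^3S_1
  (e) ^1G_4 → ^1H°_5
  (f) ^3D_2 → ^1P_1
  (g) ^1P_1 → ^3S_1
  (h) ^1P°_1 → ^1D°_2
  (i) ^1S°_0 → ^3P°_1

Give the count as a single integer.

2

(a) allowed
(b) forbidden (ΔS, ΔL fail)
(c) forbidden (ΔS, ΔL, ΔJ fail)
(d) forbidden (parity, ΔL fail)
(e) allowed
(f) forbidden (parity, ΔS fail)
(g) forbidden (parity, ΔS fail)
(h) forbidden (parity fails)
(i) forbidden (parity, ΔS fail)
Total allowed: 2 of 9.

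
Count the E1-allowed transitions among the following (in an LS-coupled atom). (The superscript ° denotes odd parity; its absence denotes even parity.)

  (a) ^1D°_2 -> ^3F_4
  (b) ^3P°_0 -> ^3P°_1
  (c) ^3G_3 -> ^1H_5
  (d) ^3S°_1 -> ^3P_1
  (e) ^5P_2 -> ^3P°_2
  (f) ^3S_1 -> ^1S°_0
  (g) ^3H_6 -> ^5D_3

1

(a) forbidden (ΔS, ΔJ fail)
(b) forbidden (parity fails)
(c) forbidden (parity, ΔS, ΔJ fail)
(d) allowed
(e) forbidden (ΔS fails)
(f) forbidden (ΔS, ΔL fail)
(g) forbidden (parity, ΔS, ΔL, ΔJ fail)
Total allowed: 1 of 7.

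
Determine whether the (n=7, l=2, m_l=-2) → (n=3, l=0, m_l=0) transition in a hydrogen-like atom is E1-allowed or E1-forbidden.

Δl = 0 − 2 = -2; the E1 rule Δl = ±1 is violated.
m_l: -2 → 0 (Δm_l = +2). |Δm_l| ≤ 1 violated.
The transition is electric-dipole forbidden.

forbidden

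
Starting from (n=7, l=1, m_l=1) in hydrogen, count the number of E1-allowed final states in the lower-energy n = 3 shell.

4

E1 requires Δl = ±1, so l_f ∈ {0, 2}; with 0 ≤ l_f ≤ n_f−1 = 2, the allowed l_f values are {0, 2}.
For l_f = 0: m_f ∈ {m_i−1, m_i, m_i+1} ∩ [−0, 0] = {0} → 1 state.
For l_f = 2: m_f ∈ {m_i−1, m_i, m_i+1} ∩ [−2, 2] = {0, 1, 2} → 3 states.
Total: 4.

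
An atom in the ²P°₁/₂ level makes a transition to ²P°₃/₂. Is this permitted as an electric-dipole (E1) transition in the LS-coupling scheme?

forbidden

Initial level: S=1/2, L=1, J=1/2, parity odd. Final level: S=1/2, L=1, J=3/2, parity odd.
Parity must change: odd → odd — fails.
ΔS = 0: S: 1/2 → 1/2 — passes.
ΔL = 0, ±1 (not L=0↔0): L: 1 → 1, ΔL = +0 — passes.
ΔJ = 0, ±1 (not J=0↔0): J: 1/2 → 3/2, ΔJ = +1 — passes.
Rule(s) violated: parity.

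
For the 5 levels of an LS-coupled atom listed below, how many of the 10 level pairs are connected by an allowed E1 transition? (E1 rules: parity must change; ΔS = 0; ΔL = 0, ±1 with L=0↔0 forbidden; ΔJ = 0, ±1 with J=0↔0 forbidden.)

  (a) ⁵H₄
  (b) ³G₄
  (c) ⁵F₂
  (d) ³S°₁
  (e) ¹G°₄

(a)–(b): forbidden (parity, ΔS).
(a)–(c): forbidden (parity, ΔL, ΔJ).
(a)–(d): forbidden (ΔS, ΔL, ΔJ).
(a)–(e): forbidden (ΔS).
(b)–(c): forbidden (parity, ΔS, ΔJ).
(b)–(d): forbidden (ΔL, ΔJ).
(b)–(e): forbidden (ΔS).
(c)–(d): forbidden (ΔS, ΔL).
(c)–(e): forbidden (ΔS, ΔJ).
(d)–(e): forbidden (parity, ΔS, ΔL, ΔJ).
Allowed pairs: 0 of 10.

0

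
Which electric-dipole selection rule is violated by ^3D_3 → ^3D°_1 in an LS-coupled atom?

the ΔJ = 0, ±1 rule

Reading off the term symbols: S 1→1, L 2→2, J 3→1, parity even→odd.
Parity must change: even → odd — ok.
ΔJ = 0, ±1 (not J=0↔0): J: 3 → 1, ΔJ = -2 — fails.
ΔS = 0: S: 1 → 1 — ok.
ΔL = 0, ±1 (not L=0↔0): L: 2 → 2, ΔL = +0 — ok.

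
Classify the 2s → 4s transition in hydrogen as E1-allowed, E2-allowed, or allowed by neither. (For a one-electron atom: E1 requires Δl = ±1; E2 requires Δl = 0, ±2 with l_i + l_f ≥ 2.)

Δl = 0 − 0 = +0; l_i + l_f = 0.
E1 (Δl = ±1): not satisfied.
E2 (Δl = 0,±2, l_i+l_f ≥ 2): not satisfied.

neither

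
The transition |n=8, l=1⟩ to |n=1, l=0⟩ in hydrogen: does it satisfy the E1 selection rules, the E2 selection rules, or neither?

E1

Δl = 0 − 1 = -1; l_i + l_f = 1.
E1 (Δl = ±1): satisfied.
E2 (Δl = 0,±2, l_i+l_f ≥ 2): not satisfied.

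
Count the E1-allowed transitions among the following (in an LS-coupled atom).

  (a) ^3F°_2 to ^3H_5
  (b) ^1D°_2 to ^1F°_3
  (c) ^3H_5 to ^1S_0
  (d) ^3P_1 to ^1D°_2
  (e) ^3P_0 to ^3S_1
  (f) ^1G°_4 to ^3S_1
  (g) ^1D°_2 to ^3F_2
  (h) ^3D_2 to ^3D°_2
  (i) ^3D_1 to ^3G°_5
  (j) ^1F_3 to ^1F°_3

(a) forbidden (ΔL, ΔJ fail)
(b) forbidden (parity fails)
(c) forbidden (parity, ΔS, ΔL, ΔJ fail)
(d) forbidden (ΔS fails)
(e) forbidden (parity fails)
(f) forbidden (ΔS, ΔL, ΔJ fail)
(g) forbidden (ΔS fails)
(h) allowed
(i) forbidden (ΔL, ΔJ fail)
(j) allowed
Total allowed: 2 of 10.

2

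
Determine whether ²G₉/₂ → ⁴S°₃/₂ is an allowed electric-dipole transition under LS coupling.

Parity must change: even → odd — ok.
ΔS = 0: S: 1/2 → 3/2 — fails.
ΔL = 0, ±1 (not L=0↔0): L: 4 → 0, ΔL = -4 — fails.
ΔJ = 0, ±1 (not J=0↔0): J: 9/2 → 3/2, ΔJ = -3 — fails.
Rule(s) violated: ΔS, ΔL, ΔJ.

forbidden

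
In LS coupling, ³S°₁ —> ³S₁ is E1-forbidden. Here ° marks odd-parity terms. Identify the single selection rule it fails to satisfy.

the L=0 ↔ L=0 exclusion

Parity must change: odd → even — ✓.
ΔS = 0: S: 1 → 1 — ✓.
ΔL = 0, ±1 (not L=0↔0): L: 0 → 0, ΔL = +0 — ✗.
ΔJ = 0, ±1 (not J=0↔0): J: 1 → 1, ΔJ = +0 — ✓.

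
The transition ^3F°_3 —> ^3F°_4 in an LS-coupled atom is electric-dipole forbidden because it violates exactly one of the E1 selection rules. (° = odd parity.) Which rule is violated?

parity

ΔL = 0, ±1 (not L=0↔0): L: 3 → 3, ΔL = +0 — satisfied.
ΔJ = 0, ±1 (not J=0↔0): J: 3 → 4, ΔJ = +1 — satisfied.
Parity must change: odd → odd — violated.
ΔS = 0: S: 1 → 1 — satisfied.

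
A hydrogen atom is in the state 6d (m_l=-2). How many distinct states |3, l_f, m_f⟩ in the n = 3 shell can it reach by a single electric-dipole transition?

1

E1 requires Δl = ±1, so l_f ∈ {1, 3}; with 0 ≤ l_f ≤ n_f−1 = 2, the allowed l_f values are {1}.
For l_f = 1: m_f ∈ {m_i−1, m_i, m_i+1} ∩ [−1, 1] = {-1} → 1 state.
Total: 1.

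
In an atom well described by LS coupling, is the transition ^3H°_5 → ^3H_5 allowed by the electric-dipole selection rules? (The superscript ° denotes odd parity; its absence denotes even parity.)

Initial level: S=1, L=5, J=5, parity odd. Final level: S=1, L=5, J=5, parity even.
Parity must change: odd → even — passes.
ΔS = 0: S: 1 → 1 — passes.
ΔL = 0, ±1 (not L=0↔0): L: 5 → 5, ΔL = +0 — passes.
ΔJ = 0, ±1 (not J=0↔0): J: 5 → 5, ΔJ = +0 — passes.
All four E1 rules are satisfied.

allowed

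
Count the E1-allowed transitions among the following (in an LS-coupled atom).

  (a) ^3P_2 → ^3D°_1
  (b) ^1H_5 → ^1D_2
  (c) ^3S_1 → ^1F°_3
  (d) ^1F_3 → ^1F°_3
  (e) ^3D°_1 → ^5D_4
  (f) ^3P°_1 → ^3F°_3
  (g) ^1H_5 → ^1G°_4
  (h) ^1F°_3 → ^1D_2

4

(a) allowed
(b) forbidden (parity, ΔL, ΔJ fail)
(c) forbidden (ΔS, ΔL, ΔJ fail)
(d) allowed
(e) forbidden (ΔS, ΔJ fail)
(f) forbidden (parity, ΔL, ΔJ fail)
(g) allowed
(h) allowed
Total allowed: 4 of 8.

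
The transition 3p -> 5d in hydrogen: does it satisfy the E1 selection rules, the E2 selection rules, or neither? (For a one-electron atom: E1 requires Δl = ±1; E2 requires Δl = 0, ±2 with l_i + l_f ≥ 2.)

Δl = 2 − 1 = +1; l_i + l_f = 3.
E1 (Δl = ±1): satisfied.
E2 (Δl = 0,±2, l_i+l_f ≥ 2): not satisfied.

E1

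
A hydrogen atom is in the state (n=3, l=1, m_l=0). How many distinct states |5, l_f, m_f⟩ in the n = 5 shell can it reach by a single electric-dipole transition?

4

E1 requires Δl = ±1, so l_f ∈ {0, 2}; with 0 ≤ l_f ≤ n_f−1 = 4, the allowed l_f values are {0, 2}.
For l_f = 0: m_f ∈ {m_i−1, m_i, m_i+1} ∩ [−0, 0] = {0} → 1 state.
For l_f = 2: m_f ∈ {m_i−1, m_i, m_i+1} ∩ [−2, 2] = {-1, 0, 1} → 3 states.
Total: 4.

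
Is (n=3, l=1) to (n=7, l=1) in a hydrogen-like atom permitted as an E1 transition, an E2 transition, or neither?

Δl = 1 − 1 = +0; l_i + l_f = 2.
E1 (Δl = ±1): not satisfied.
E2 (Δl = 0,±2, l_i+l_f ≥ 2): satisfied.

E2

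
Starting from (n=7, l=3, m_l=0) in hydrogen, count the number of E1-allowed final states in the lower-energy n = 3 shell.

E1 requires Δl = ±1, so l_f ∈ {2, 4}; with 0 ≤ l_f ≤ n_f−1 = 2, the allowed l_f values are {2}.
For l_f = 2: m_f ∈ {m_i−1, m_i, m_i+1} ∩ [−2, 2] = {-1, 0, 1} → 3 states.
Total: 3.

3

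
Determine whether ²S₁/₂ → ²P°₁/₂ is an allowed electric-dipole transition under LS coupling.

allowed

Reading off the term symbols: S 1/2→1/2, L 0→1, J 1/2→1/2, parity even→odd.
Parity must change: even → odd — ✓.
ΔS = 0: S: 1/2 → 1/2 — ✓.
ΔL = 0, ±1 (not L=0↔0): L: 0 → 1, ΔL = +1 — ✓.
ΔJ = 0, ±1 (not J=0↔0): J: 1/2 → 1/2, ΔJ = +0 — ✓.
All four E1 rules are satisfied.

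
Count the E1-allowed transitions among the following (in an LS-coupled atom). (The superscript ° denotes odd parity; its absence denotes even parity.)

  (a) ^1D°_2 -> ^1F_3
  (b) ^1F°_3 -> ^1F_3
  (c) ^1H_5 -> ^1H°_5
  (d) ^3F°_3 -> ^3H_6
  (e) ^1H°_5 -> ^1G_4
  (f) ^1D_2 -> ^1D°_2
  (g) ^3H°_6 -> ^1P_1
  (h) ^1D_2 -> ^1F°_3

(a) allowed
(b) allowed
(c) allowed
(d) forbidden (ΔL, ΔJ fail)
(e) allowed
(f) allowed
(g) forbidden (ΔS, ΔL, ΔJ fail)
(h) allowed
Total allowed: 6 of 8.

6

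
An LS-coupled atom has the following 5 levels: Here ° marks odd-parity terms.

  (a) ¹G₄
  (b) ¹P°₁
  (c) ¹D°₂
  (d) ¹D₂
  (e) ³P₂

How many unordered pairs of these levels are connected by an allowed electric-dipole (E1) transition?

2

(a)–(b): forbidden (ΔL, ΔJ).
(a)–(c): forbidden (ΔL, ΔJ).
(a)–(d): forbidden (parity, ΔL, ΔJ).
(a)–(e): forbidden (parity, ΔS, ΔL, ΔJ).
(b)–(c): forbidden (parity).
(b)–(d): allowed.
(b)–(e): forbidden (ΔS).
(c)–(d): allowed.
(c)–(e): forbidden (ΔS).
(d)–(e): forbidden (parity, ΔS).
Allowed pairs: 2 of 10.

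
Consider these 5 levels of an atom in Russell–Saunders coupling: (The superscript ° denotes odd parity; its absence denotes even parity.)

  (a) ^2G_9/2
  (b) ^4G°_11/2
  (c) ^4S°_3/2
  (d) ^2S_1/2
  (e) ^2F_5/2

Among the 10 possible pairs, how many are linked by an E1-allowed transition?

(a)–(b): forbidden (ΔS).
(a)–(c): forbidden (ΔS, ΔL, ΔJ).
(a)–(d): forbidden (parity, ΔL, ΔJ).
(a)–(e): forbidden (parity, ΔJ).
(b)–(c): forbidden (parity, ΔL, ΔJ).
(b)–(d): forbidden (ΔS, ΔL, ΔJ).
(b)–(e): forbidden (ΔS, ΔJ).
(c)–(d): forbidden (ΔS, ΔL).
(c)–(e): forbidden (ΔS, ΔL).
(d)–(e): forbidden (parity, ΔL, ΔJ).
Allowed pairs: 0 of 10.

0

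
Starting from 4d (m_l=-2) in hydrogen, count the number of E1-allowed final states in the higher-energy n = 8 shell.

E1 requires Δl = ±1, so l_f ∈ {1, 3}; with 0 ≤ l_f ≤ n_f−1 = 7, the allowed l_f values are {1, 3}.
For l_f = 1: m_f ∈ {m_i−1, m_i, m_i+1} ∩ [−1, 1] = {-1} → 1 state.
For l_f = 3: m_f ∈ {m_i−1, m_i, m_i+1} ∩ [−3, 3] = {-3, -2, -1} → 3 states.
Total: 4.

4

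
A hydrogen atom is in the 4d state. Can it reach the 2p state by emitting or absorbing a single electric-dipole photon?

Initial l = 2, final l = 1, so Δl = -1. E1 requires Δl = ±1: ✓.
All E1 selection rules are satisfied.

allowed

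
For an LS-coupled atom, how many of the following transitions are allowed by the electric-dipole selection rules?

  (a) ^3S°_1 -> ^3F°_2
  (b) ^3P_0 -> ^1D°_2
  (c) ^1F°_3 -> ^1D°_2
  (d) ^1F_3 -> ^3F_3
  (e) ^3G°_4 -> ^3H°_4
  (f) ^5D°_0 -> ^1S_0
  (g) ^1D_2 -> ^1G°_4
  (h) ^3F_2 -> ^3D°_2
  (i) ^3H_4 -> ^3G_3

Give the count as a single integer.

(a) forbidden (parity, ΔL fail)
(b) forbidden (ΔS, ΔJ fail)
(c) forbidden (parity fails)
(d) forbidden (parity, ΔS fail)
(e) forbidden (parity fails)
(f) forbidden (ΔS, ΔL, ΔJ fail)
(g) forbidden (ΔL, ΔJ fail)
(h) allowed
(i) forbidden (parity fails)
Total allowed: 1 of 9.

1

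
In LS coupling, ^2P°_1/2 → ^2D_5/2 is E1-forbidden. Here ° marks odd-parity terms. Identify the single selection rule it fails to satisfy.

Parity must change: odd → even — passes.
ΔS = 0: S: 1/2 → 1/2 — passes.
ΔL = 0, ±1 (not L=0↔0): L: 1 → 2, ΔL = +1 — passes.
ΔJ = 0, ±1 (not J=0↔0): J: 1/2 → 5/2, ΔJ = +2 — fails.

the ΔJ = 0, ±1 rule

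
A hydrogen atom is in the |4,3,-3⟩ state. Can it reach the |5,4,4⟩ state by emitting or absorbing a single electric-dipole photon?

forbidden

Δl = 4 − 3 = +1; the E1 rule Δl = ±1 is satisfied.
Δm_l = 4 − (-3) = +7. E1 requires Δm_l = 0, ±1: violated.
The transition is electric-dipole forbidden.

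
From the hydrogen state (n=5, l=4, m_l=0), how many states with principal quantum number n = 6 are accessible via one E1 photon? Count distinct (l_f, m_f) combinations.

6

E1 requires Δl = ±1, so l_f ∈ {3, 5}; with 0 ≤ l_f ≤ n_f−1 = 5, the allowed l_f values are {3, 5}.
For l_f = 3: m_f ∈ {m_i−1, m_i, m_i+1} ∩ [−3, 3] = {-1, 0, 1} → 3 states.
For l_f = 5: m_f ∈ {m_i−1, m_i, m_i+1} ∩ [−5, 5] = {-1, 0, 1} → 3 states.
Total: 6.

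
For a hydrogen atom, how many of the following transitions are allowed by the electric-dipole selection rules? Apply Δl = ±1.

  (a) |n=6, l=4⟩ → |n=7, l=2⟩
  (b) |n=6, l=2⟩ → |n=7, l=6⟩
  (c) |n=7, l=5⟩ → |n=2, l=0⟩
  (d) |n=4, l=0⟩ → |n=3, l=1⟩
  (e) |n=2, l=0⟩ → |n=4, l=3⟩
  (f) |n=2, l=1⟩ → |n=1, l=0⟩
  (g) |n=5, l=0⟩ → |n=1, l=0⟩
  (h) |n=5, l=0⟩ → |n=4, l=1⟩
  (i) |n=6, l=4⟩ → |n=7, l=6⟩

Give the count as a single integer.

3

(a) forbidden — Δl = -2 (E1 requires Δl = ±1)
(b) forbidden — Δl = +4 (E1 requires Δl = ±1)
(c) forbidden — Δl = -5 (E1 requires Δl = ±1)
(d) allowed
(e) forbidden — Δl = +3 (E1 requires Δl = ±1)
(f) allowed
(g) forbidden — Δl = +0 (E1 requires Δl = ±1)
(h) allowed
(i) forbidden — Δl = +2 (E1 requires Δl = ±1)
Total allowed: 3 of 9.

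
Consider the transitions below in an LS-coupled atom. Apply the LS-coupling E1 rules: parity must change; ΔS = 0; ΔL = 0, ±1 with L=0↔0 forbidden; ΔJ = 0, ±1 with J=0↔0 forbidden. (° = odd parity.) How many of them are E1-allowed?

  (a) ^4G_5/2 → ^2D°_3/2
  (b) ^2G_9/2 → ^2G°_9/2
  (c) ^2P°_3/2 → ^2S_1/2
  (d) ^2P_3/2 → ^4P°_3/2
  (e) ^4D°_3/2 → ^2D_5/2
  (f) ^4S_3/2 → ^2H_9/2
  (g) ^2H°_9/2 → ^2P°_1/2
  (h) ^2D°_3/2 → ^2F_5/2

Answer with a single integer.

(a) forbidden (ΔS, ΔL fail)
(b) allowed
(c) allowed
(d) forbidden (ΔS fails)
(e) forbidden (ΔS fails)
(f) forbidden (parity, ΔS, ΔL, ΔJ fail)
(g) forbidden (parity, ΔL, ΔJ fail)
(h) allowed
Total allowed: 3 of 8.

3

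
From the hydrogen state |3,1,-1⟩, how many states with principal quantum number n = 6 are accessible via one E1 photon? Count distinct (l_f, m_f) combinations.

4

E1 requires Δl = ±1, so l_f ∈ {0, 2}; with 0 ≤ l_f ≤ n_f−1 = 5, the allowed l_f values are {0, 2}.
For l_f = 0: m_f ∈ {m_i−1, m_i, m_i+1} ∩ [−0, 0] = {0} → 1 state.
For l_f = 2: m_f ∈ {m_i−1, m_i, m_i+1} ∩ [−2, 2] = {-2, -1, 0} → 3 states.
Total: 4.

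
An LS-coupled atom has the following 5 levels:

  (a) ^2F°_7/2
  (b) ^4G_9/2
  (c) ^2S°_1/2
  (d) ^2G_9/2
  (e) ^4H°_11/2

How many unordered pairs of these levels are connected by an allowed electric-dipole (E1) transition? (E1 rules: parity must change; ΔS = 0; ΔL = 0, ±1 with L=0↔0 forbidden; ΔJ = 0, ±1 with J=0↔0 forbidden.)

2

(a)–(b): forbidden (ΔS).
(a)–(c): forbidden (parity, ΔL, ΔJ).
(a)–(d): allowed.
(a)–(e): forbidden (parity, ΔS, ΔL, ΔJ).
(b)–(c): forbidden (ΔS, ΔL, ΔJ).
(b)–(d): forbidden (parity, ΔS).
(b)–(e): allowed.
(c)–(d): forbidden (ΔL, ΔJ).
(c)–(e): forbidden (parity, ΔS, ΔL, ΔJ).
(d)–(e): forbidden (ΔS).
Allowed pairs: 2 of 10.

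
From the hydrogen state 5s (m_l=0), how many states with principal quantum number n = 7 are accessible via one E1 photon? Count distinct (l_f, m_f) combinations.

3

E1 requires Δl = ±1, so l_f ∈ {-1, 1}; with 0 ≤ l_f ≤ n_f−1 = 6, the allowed l_f values are {1}.
For l_f = 1: m_f ∈ {m_i−1, m_i, m_i+1} ∩ [−1, 1] = {-1, 0, 1} → 3 states.
Total: 3.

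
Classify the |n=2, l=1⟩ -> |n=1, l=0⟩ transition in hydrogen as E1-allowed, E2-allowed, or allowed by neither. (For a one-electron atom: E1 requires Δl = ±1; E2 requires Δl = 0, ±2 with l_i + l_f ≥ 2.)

E1

Δl = 0 − 1 = -1; l_i + l_f = 1.
E1 (Δl = ±1): satisfied.
E2 (Δl = 0,±2, l_i+l_f ≥ 2): not satisfied.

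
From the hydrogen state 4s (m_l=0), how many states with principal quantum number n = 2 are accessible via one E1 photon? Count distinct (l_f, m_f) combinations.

3

E1 requires Δl = ±1, so l_f ∈ {-1, 1}; with 0 ≤ l_f ≤ n_f−1 = 1, the allowed l_f values are {1}.
For l_f = 1: m_f ∈ {m_i−1, m_i, m_i+1} ∩ [−1, 1] = {-1, 0, 1} → 3 states.
Total: 3.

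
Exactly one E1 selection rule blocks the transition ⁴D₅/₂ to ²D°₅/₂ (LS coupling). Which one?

the ΔS = 0 rule

Parity must change: even → odd — ✓.
ΔS = 0: S: 3/2 → 1/2 — ✗.
ΔL = 0, ±1 (not L=0↔0): L: 2 → 2, ΔL = +0 — ✓.
ΔJ = 0, ±1 (not J=0↔0): J: 5/2 → 5/2, ΔJ = +0 — ✓.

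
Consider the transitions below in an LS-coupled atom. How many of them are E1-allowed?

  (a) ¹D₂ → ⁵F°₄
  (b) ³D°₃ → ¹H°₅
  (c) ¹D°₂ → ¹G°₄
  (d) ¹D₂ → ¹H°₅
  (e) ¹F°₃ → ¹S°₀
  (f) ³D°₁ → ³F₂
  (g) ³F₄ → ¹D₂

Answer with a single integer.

1

(a) forbidden (ΔS, ΔJ fail)
(b) forbidden (parity, ΔS, ΔL, ΔJ fail)
(c) forbidden (parity, ΔL, ΔJ fail)
(d) forbidden (ΔL, ΔJ fail)
(e) forbidden (parity, ΔL, ΔJ fail)
(f) allowed
(g) forbidden (parity, ΔS, ΔJ fail)
Total allowed: 1 of 7.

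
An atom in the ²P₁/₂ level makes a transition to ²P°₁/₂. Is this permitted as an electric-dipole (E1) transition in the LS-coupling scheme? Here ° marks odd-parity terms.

Reading off the term symbols: S 1/2→1/2, L 1→1, J 1/2→1/2, parity even→odd.
Parity must change: even → odd — ✓.
ΔJ = 0, ±1 (not J=0↔0): J: 1/2 → 1/2, ΔJ = +0 — ✓.
ΔS = 0: S: 1/2 → 1/2 — ✓.
ΔL = 0, ±1 (not L=0↔0): L: 1 → 1, ΔL = +0 — ✓.
All four E1 rules are satisfied.

allowed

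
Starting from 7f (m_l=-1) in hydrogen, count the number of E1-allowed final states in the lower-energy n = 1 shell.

0

E1 requires l_f ∈ {2, 4}, but neither lies in [0, 0], so no final state is reachable.
Total: 0.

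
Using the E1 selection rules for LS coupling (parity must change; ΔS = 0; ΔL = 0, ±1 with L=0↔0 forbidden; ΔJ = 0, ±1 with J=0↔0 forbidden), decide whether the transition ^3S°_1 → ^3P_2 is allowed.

allowed

Initial level: S=1, L=0, J=1, parity odd. Final level: S=1, L=1, J=2, parity even.
Parity must change: odd → even — satisfied.
ΔS = 0: S: 1 → 1 — satisfied.
ΔL = 0, ±1 (not L=0↔0): L: 0 → 1, ΔL = +1 — satisfied.
ΔJ = 0, ±1 (not J=0↔0): J: 1 → 2, ΔJ = +1 — satisfied.
All four E1 rules are satisfied.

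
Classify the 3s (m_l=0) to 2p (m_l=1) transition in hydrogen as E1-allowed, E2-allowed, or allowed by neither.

Δl = 1 − 0 = +1; l_i + l_f = 1.
Δm_l = +1.
E1 (Δl = ±1, |Δm_l| ≤ 1): satisfied.
E2 (Δl = 0,±2, l_i+l_f ≥ 2, |Δm_l| ≤ 2): not satisfied.

E1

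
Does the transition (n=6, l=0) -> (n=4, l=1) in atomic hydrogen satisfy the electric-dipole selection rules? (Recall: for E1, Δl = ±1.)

Δl = 1 − 0 = +1; the E1 rule Δl = ±1 is ✓.
All E1 selection rules are satisfied.

allowed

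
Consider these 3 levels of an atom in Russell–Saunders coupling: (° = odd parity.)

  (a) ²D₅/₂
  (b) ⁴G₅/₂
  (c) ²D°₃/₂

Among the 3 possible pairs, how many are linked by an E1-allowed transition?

1

(a)–(b): forbidden (parity, ΔS, ΔL).
(a)–(c): allowed.
(b)–(c): forbidden (ΔS, ΔL).
Allowed pairs: 1 of 3.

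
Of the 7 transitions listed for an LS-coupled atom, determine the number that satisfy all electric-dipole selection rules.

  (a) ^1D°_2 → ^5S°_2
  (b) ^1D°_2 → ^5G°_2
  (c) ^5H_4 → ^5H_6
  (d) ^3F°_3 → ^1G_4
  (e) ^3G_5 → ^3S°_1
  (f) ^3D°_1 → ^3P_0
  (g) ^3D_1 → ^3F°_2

2

(a) forbidden (parity, ΔS, ΔL fail)
(b) forbidden (parity, ΔS, ΔL fail)
(c) forbidden (parity, ΔJ fail)
(d) forbidden (ΔS fails)
(e) forbidden (ΔL, ΔJ fail)
(f) allowed
(g) allowed
Total allowed: 2 of 7.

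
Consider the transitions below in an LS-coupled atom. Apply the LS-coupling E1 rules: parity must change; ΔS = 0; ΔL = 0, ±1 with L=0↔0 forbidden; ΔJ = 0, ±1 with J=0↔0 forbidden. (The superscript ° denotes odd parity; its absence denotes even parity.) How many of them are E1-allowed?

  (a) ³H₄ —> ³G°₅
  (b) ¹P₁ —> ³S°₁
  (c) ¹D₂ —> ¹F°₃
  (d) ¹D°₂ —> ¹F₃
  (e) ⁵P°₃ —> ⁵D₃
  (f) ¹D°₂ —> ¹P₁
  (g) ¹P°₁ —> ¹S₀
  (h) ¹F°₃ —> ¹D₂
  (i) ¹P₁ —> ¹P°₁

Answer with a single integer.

8

(a) allowed
(b) forbidden (ΔS fails)
(c) allowed
(d) allowed
(e) allowed
(f) allowed
(g) allowed
(h) allowed
(i) allowed
Total allowed: 8 of 9.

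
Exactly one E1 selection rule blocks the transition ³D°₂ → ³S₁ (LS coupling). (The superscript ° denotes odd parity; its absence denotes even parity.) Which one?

the ΔL = 0, ±1 rule

ΔL = 0, ±1 (not L=0↔0): L: 2 → 0, ΔL = -2 — fails.
ΔS = 0: S: 1 → 1 — ok.
ΔJ = 0, ±1 (not J=0↔0): J: 2 → 1, ΔJ = -1 — ok.
Parity must change: odd → even — ok.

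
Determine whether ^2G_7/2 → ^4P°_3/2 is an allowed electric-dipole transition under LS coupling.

forbidden

Initial level: S=1/2, L=4, J=7/2, parity even. Final level: S=3/2, L=1, J=3/2, parity odd.
Parity must change: even → odd — ok.
ΔS = 0: S: 1/2 → 3/2 — fails.
ΔL = 0, ±1 (not L=0↔0): L: 4 → 1, ΔL = -3 — fails.
ΔJ = 0, ±1 (not J=0↔0): J: 7/2 → 3/2, ΔJ = -2 — fails.
Rule(s) violated: ΔS, ΔL, ΔJ.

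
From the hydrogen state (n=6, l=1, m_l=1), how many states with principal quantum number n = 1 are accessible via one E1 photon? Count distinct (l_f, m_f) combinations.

1

E1 requires Δl = ±1, so l_f ∈ {0, 2}; with 0 ≤ l_f ≤ n_f−1 = 0, the allowed l_f values are {0}.
For l_f = 0: m_f ∈ {m_i−1, m_i, m_i+1} ∩ [−0, 0] = {0} → 1 state.
Total: 1.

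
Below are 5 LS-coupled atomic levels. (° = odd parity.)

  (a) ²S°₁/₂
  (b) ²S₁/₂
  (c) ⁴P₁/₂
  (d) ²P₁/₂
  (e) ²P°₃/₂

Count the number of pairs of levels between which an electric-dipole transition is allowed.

3

(a)–(b): forbidden (ΔL).
(a)–(c): forbidden (ΔS).
(a)–(d): allowed.
(a)–(e): forbidden (parity).
(b)–(c): forbidden (parity, ΔS).
(b)–(d): forbidden (parity).
(b)–(e): allowed.
(c)–(d): forbidden (parity, ΔS).
(c)–(e): forbidden (ΔS).
(d)–(e): allowed.
Allowed pairs: 3 of 10.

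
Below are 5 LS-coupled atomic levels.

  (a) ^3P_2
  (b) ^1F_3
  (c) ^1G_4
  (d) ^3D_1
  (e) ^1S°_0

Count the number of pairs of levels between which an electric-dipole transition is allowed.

0

(a)–(b): forbidden (parity, ΔS, ΔL).
(a)–(c): forbidden (parity, ΔS, ΔL, ΔJ).
(a)–(d): forbidden (parity).
(a)–(e): forbidden (ΔS, ΔJ).
(b)–(c): forbidden (parity).
(b)–(d): forbidden (parity, ΔS, ΔJ).
(b)–(e): forbidden (ΔL, ΔJ).
(c)–(d): forbidden (parity, ΔS, ΔL, ΔJ).
(c)–(e): forbidden (ΔL, ΔJ).
(d)–(e): forbidden (ΔS, ΔL).
Allowed pairs: 0 of 10.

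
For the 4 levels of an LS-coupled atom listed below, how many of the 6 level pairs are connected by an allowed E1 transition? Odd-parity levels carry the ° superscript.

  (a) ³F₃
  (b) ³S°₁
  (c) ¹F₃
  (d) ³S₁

0

(a)–(b): forbidden (ΔL, ΔJ).
(a)–(c): forbidden (parity, ΔS).
(a)–(d): forbidden (parity, ΔL, ΔJ).
(b)–(c): forbidden (ΔS, ΔL, ΔJ).
(b)–(d): forbidden (ΔL).
(c)–(d): forbidden (parity, ΔS, ΔL, ΔJ).
Allowed pairs: 0 of 6.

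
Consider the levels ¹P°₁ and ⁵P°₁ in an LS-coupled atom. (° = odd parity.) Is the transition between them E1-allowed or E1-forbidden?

forbidden

Initial level: S=0, L=1, J=1, parity odd. Final level: S=2, L=1, J=1, parity odd.
Parity must change: odd → odd — fails.
ΔS = 0: S: 0 → 2 — fails.
ΔJ = 0, ±1 (not J=0↔0): J: 1 → 1, ΔJ = +0 — ok.
ΔL = 0, ±1 (not L=0↔0): L: 1 → 1, ΔL = +0 — ok.
Rule(s) violated: parity, ΔS.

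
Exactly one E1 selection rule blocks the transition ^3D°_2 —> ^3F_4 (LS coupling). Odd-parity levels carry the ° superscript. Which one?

Parity must change: odd → even — ok.
ΔS = 0: S: 1 → 1 — ok.
ΔL = 0, ±1 (not L=0↔0): L: 2 → 3, ΔL = +1 — ok.
ΔJ = 0, ±1 (not J=0↔0): J: 2 → 4, ΔJ = +2 — fails.

the ΔJ = 0, ±1 rule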